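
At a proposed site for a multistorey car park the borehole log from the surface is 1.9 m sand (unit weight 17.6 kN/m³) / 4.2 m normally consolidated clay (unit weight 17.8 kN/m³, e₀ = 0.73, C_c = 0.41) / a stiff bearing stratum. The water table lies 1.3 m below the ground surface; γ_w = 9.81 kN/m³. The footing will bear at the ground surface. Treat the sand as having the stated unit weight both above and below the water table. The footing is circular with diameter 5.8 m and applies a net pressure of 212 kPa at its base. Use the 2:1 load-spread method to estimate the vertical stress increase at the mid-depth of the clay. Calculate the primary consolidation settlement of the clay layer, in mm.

Mid-depth of clay below the ground surface: z = 1.9 + 4.2/2 = 4 m.
Total vertical stress at mid-clay: σ_v = 17.6×1.9 + 17.8×2.1 = 70.82 kPa.
Pore pressure: u = 9.81×(4 − 1.3) = 26.487 kPa.
Initial effective stress: σ'_0 = σ_v − u = 70.82 − 26.487 = 44.333 kPa.
Stress increase at mid-clay by the 2:1 spreading method:
Δσ ≈ qD²/(D+z)² = 212×5.8²/(5.8+4)² = 74.257 kPa
Final effective stress: σ'_f = σ'_0 + Δσ = 44.333 + 74.257 = 118.59 kPa.
Normally consolidated clay, so the full stress increment lies on the virgin compression line:
S_c = C_c·H/(1+e₀)·log₁₀(σ'_f/σ'_0) = 0.41×4.2/(1+0.73)×log₁₀(118.59/44.333)
    = 0.99538 × 0.42732 = 0.4253 m

S_c ≈ 425 mm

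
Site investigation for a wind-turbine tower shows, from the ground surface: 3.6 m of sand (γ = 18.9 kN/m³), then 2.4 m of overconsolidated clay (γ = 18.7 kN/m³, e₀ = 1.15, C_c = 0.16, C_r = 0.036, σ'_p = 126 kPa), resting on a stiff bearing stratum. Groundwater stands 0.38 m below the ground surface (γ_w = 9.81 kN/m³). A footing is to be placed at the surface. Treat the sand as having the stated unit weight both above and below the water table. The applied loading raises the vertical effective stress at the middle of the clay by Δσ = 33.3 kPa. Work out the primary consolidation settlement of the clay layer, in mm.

S_c ≈ 9.33 mm

Mid-depth of clay below the ground surface: z = 3.6 + 2.4/2 = 4.8 m.
Total vertical stress at mid-clay: σ_v = 18.9×3.6 + 18.7×1.2 = 90.48 kPa.
Pore pressure: u = 9.81×(4.8 − 0.38) = 43.36 kPa.
Initial effective stress: σ'_0 = σ_v − u = 90.48 − 43.36 = 47.12 kPa.
Final effective stress: σ'_f = 47.12 + 33.3 = 80.42 kPa.
σ'_f = 80.42 ≤ σ'_p = 126 kPa, so the clay remains overconsolidated and only the recompression index applies:
S_c = C_r·H/(1+e₀)·log₁₀(σ'_f/σ'_0) = 0.036×2.4/2.15×log₁₀(80.42/47.12)
    = 0.040187 × 0.23216 = 0.00933 m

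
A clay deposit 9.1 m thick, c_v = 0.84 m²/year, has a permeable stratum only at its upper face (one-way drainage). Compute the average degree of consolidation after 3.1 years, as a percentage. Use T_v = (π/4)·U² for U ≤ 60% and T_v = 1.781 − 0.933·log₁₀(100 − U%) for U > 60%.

U ≈ 20 %

Drainage path length: H_d = H = 9.1 m (single drainage).
T_v = c_v·t/H_d² = 0.84×3.1/9.1² = 0.031445.
T_v = 0.031445 corresponds to the U ≤ 60% branch:
U = √(4T_v/π) = 0.2001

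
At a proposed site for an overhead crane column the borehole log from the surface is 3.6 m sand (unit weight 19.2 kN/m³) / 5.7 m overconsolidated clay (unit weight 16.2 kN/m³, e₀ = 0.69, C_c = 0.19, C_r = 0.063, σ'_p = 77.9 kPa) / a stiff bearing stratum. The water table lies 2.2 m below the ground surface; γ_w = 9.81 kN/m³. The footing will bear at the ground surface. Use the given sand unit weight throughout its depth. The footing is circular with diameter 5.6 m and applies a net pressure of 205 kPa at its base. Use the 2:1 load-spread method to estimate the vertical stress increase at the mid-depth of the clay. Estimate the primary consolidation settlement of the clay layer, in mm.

S_c ≈ 121 mm

Mid-depth of clay below the ground surface: z = 3.6 + 5.7/2 = 6.45 m.
Total vertical stress at mid-clay: σ_v = 19.2×3.6 + 16.2×2.85 = 115.29 kPa.
Pore pressure: u = 9.81×(6.45 − 2.2) = 41.693 kPa.
Initial effective stress: σ'_0 = σ_v − u = 115.29 − 41.693 = 73.597 kPa.
Stress increase at mid-clay by the 2:1 spreading method:
Δσ ≈ qD²/(D+z)² = 205×5.6²/(5.6+6.45)² = 44.275 kPa
Final effective stress: σ'_f = 73.597 + 44.275 = 117.87 kPa.
σ'_f = 117.87 > σ'_p = 77.9 kPa, so the stress path crosses the preconsolidation pressure — recompression up to σ'_p, then virgin compression beyond:
S_c = H/(1+e₀)·[C_r·log₁₀(σ'_p/σ'_0) + C_c·log₁₀(σ'_f/σ'_p)]
    = 5.7/1.69 × [0.063×log₁₀(77.9/73.597) + 0.19×log₁₀(117.87/77.9)]
    = 3.3728 × [0.0015547 + 0.034175] = 0.1205 m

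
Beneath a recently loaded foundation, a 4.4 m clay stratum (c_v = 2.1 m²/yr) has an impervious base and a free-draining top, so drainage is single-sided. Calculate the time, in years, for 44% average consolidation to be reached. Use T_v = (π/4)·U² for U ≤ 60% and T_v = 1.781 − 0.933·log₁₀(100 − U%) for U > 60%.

Drainage path length: H_d = H = 4.4 m (single drainage).
U ≤ 60%: T_v = (π/4)·U² = (π/4)×0.44² = 0.15205.
t = T_v·H_d²/c_v = 0.15205×4.4²/2.1 = 1.402 years.

t ≈ 1.4 years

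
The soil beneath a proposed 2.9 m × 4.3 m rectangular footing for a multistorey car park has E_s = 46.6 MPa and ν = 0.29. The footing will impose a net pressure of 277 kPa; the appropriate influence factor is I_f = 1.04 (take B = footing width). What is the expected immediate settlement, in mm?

S_e ≈ 16.4 mm

Immediate (elastic) settlement: S_e = q·B·(1−ν²)/E_s · I_f.
E_s = 46.6 MPa = 46600 kPa.
S_e = 277 × 2.9 × (1 − 0.29²) / 46600 × 1.04
    = 277 × 2.9 × 0.9159 / 46600 × 1.04
    = 0.01642 m = 16.42 mm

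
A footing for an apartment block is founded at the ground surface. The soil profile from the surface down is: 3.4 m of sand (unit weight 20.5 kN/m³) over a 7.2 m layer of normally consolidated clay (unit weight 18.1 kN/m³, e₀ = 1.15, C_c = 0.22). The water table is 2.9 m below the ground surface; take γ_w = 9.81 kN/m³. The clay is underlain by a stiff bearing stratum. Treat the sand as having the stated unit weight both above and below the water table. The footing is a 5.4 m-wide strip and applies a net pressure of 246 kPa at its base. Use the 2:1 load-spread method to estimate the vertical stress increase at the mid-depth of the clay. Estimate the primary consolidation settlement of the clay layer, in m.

S_c ≈ 0.242 m

Mid-depth of clay below the ground surface: z = 3.4 + 7.2/2 = 7 m.
Total vertical stress at mid-clay: σ_v = 20.5×3.4 + 18.1×3.6 = 134.86 kPa.
Pore pressure: u = 9.81×(7 − 2.9) = 40.221 kPa.
Initial effective stress: σ'_0 = σ_v − u = 134.86 − 40.221 = 94.639 kPa.
Stress increase at mid-clay by the 2:1 spreading method:
Δσ = qB/(B+z) = 246×5.4/(5.4+7) = 107.13 kPa
Final effective stress: σ'_f = σ'_0 + Δσ = 94.639 + 107.13 = 201.77 kPa.
Normally consolidated clay, so the full stress increment lies on the virgin compression line:
S_c = C_c·H/(1+e₀)·log₁₀(σ'_f/σ'_0) = 0.22×7.2/(1+1.15)×log₁₀(201.77/94.639)
    = 0.73674 × 0.32879 = 0.2422 m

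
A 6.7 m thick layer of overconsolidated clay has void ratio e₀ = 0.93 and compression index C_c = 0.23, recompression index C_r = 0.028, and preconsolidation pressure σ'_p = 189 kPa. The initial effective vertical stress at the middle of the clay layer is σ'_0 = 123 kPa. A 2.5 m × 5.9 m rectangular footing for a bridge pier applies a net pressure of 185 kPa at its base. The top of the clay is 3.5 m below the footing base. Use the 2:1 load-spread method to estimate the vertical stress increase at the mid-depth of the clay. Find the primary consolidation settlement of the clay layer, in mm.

S_c ≈ 7.2 mm

Mid-depth of clay below the footing base: z = 3.5 + 6.7/2 = 6.85 m.
Stress increase at mid-clay by the 2:1 spreading method:
Δσ = qBL/((B+z)(L+z)) = 185×2.5×5.9/((2.5+6.85)(5.9+6.85)) = 22.89 kPa
Final effective stress: σ'_f = 123 + 22.89 = 145.89 kPa.
σ'_f = 145.89 ≤ σ'_p = 189 kPa, so the clay remains overconsolidated and only the recompression index applies:
S_c = C_r·H/(1+e₀)·log₁₀(σ'_f/σ'_0) = 0.028×6.7/1.93×log₁₀(145.89/123)
    = 0.097202 × 0.07412 = 0.007205 m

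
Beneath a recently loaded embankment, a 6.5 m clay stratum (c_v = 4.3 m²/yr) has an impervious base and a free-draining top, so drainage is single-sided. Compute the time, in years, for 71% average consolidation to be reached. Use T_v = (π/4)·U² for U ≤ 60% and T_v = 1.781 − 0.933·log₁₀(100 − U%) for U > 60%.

t ≈ 4.09 years

Drainage path length: H_d = H = 6.5 m (single drainage).
U > 60%: T_v = 1.781 − 0.933·log₁₀(100 − 71) = 0.41658.
t = T_v·H_d²/c_v = 0.41658×6.5²/4.3 = 4.093 years.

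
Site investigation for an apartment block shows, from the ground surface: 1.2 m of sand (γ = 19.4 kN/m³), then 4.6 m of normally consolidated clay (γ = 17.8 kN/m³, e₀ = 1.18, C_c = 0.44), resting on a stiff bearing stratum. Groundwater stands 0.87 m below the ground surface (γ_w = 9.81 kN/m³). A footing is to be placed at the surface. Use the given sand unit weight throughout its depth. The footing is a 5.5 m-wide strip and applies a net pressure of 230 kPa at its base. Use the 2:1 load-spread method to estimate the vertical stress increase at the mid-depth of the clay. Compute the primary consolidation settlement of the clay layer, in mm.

Mid-depth of clay below the ground surface: z = 1.2 + 4.6/2 = 3.5 m.
Total vertical stress at mid-clay: σ_v = 19.4×1.2 + 17.8×2.3 = 64.22 kPa.
Pore pressure: u = 9.81×(3.5 − 0.87) = 25.8 kPa.
Initial effective stress: σ'_0 = σ_v − u = 64.22 − 25.8 = 38.42 kPa.
Stress increase at mid-clay by the 2:1 spreading method:
Δσ = qB/(B+z) = 230×5.5/(5.5+3.5) = 140.56 kPa
Final effective stress: σ'_f = σ'_0 + Δσ = 38.42 + 140.56 = 178.98 kPa.
Normally consolidated clay, so the full stress increment lies on the virgin compression line:
S_c = C_c·H/(1+e₀)·log₁₀(σ'_f/σ'_0) = 0.44×4.6/(1+1.18)×log₁₀(178.98/38.42)
    = 0.92844 × 0.66825 = 0.6204 m

S_c ≈ 620 mm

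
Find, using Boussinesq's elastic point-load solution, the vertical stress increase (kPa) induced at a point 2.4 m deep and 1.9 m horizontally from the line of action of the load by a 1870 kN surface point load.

Δσ_z ≈ 45.9 kPa

Boussinesq vertical stress below a point load on an elastic half-space:
Δσ_z = 3P/(2πz²) · [1 + (r/z)²]^(−5/2)
r/z = 1.9/2.4 = 0.79167; [1+(r/z)²]^(−5/2) = 0.29628.
Δσ_z = 3×1870/(2π×2.4²) × 0.29628 = 155.01 × 0.29628 = 45.93 kPa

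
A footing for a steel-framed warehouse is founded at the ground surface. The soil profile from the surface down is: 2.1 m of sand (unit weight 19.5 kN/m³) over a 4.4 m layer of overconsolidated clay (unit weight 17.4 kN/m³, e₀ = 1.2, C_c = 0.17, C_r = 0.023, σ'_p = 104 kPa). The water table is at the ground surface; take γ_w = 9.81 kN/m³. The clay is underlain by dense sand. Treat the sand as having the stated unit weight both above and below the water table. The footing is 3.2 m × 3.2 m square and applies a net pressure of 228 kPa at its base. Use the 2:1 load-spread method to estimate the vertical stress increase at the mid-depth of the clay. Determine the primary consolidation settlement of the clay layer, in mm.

S_c ≈ 15 mm

Mid-depth of clay below the ground surface: z = 2.1 + 4.4/2 = 4.3 m.
Total vertical stress at mid-clay: σ_v = 19.5×2.1 + 17.4×2.2 = 79.23 kPa.
Pore pressure: u = 9.81×(4.3 − 0) = 42.183 kPa.
Initial effective stress: σ'_0 = σ_v − u = 79.23 − 42.183 = 37.047 kPa.
Stress increase at mid-clay by the 2:1 spreading method:
Δσ = qBL/((B+z)(L+z)) = 228×3.2×3.2/((3.2+4.3)(3.2+4.3)) = 41.506 kPa
Final effective stress: σ'_f = 37.047 + 41.506 = 78.553 kPa.
σ'_f = 78.553 ≤ σ'_p = 104 kPa, so the clay remains overconsolidated and only the recompression index applies:
S_c = C_r·H/(1+e₀)·log₁₀(σ'_f/σ'_0) = 0.023×4.4/2.2×log₁₀(78.553/37.047)
    = 0.046 × 0.32641 = 0.01501 m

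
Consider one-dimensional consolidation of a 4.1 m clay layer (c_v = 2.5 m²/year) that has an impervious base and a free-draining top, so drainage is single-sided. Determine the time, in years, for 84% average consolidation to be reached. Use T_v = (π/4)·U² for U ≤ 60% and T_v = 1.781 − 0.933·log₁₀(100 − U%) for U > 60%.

t ≈ 4.42 years

Drainage path length: H_d = H = 4.1 m (single drainage).
U > 60%: T_v = 1.781 − 0.933·log₁₀(100 − 84) = 0.65756.
t = T_v·H_d²/c_v = 0.65756×4.1²/2.5 = 4.421 years.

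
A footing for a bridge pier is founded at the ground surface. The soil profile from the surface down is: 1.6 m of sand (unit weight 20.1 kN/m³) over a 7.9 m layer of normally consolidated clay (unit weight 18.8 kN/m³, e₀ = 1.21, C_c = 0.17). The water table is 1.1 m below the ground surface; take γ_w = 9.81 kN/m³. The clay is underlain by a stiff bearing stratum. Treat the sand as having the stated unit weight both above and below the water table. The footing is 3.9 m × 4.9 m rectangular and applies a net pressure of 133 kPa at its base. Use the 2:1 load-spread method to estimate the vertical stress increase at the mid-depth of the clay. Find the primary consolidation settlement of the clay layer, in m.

Mid-depth of clay below the ground surface: z = 1.6 + 7.9/2 = 5.55 m.
Total vertical stress at mid-clay: σ_v = 20.1×1.6 + 18.8×3.95 = 106.42 kPa.
Pore pressure: u = 9.81×(5.55 − 1.1) = 43.655 kPa.
Initial effective stress: σ'_0 = σ_v − u = 106.42 − 43.655 = 62.765 kPa.
Stress increase at mid-clay by the 2:1 spreading method:
Δσ = qBL/((B+z)(L+z)) = 133×3.9×4.9/((3.9+5.55)(4.9+5.55)) = 25.737 kPa
Final effective stress: σ'_f = σ'_0 + Δσ = 62.765 + 25.737 = 88.502 kPa.
Normally consolidated clay, so the full stress increment lies on the virgin compression line:
S_c = C_c·H/(1+e₀)·log₁₀(σ'_f/σ'_0) = 0.17×7.9/(1+1.21)×log₁₀(88.502/62.765)
    = 0.60769 × 0.14924 = 0.09069 m

S_c ≈ 0.0907 m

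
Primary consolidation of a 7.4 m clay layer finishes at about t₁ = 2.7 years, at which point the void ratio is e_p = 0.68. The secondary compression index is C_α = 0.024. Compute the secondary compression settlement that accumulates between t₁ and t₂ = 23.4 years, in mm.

S_s ≈ 99.1 mm

Secondary compression: S_s = C_α·H/(1+e_p)·log₁₀(t₂/t₁)
S_s = 0.024×7.4/(1+0.68)×log₁₀(23.4/2.7)
    = 0.1057 × 0.9379 = 0.09914 m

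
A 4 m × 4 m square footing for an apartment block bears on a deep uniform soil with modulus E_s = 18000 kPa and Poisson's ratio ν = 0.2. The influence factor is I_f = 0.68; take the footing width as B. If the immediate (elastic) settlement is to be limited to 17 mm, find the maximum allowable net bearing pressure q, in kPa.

S_e = q·B·(1−ν²)/E_s · I_f  ⇒  q = S_e·E_s / (B·(1−ν²)·I_f).
q = 0.017 × 18000 / (4 × 0.96 × 0.68) = 117.2 kPa

q ≈ 117 kPa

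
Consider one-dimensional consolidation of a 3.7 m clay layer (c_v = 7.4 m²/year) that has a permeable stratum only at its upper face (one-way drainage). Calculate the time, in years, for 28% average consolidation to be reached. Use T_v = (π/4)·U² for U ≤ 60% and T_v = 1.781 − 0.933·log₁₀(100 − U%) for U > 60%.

t ≈ 0.114 years

Drainage path length: H_d = H = 3.7 m (single drainage).
U ≤ 60%: T_v = (π/4)·U² = (π/4)×0.28² = 0.061575.
t = T_v·H_d²/c_v = 0.061575×3.7²/7.4 = 0.1139 years.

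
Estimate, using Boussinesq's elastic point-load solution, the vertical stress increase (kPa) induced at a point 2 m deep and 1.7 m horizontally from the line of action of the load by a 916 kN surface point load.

Δσ_z ≈ 28.1 kPa

Boussinesq vertical stress below a point load on an elastic half-space:
Δσ_z = 3P/(2πz²) · [1 + (r/z)²]^(−5/2)
r/z = 1.7/2 = 0.85; [1+(r/z)²]^(−5/2) = 0.2568.
Δσ_z = 3×916/(2π×2²) × 0.2568 = 109.34 × 0.2568 = 28.08 kPa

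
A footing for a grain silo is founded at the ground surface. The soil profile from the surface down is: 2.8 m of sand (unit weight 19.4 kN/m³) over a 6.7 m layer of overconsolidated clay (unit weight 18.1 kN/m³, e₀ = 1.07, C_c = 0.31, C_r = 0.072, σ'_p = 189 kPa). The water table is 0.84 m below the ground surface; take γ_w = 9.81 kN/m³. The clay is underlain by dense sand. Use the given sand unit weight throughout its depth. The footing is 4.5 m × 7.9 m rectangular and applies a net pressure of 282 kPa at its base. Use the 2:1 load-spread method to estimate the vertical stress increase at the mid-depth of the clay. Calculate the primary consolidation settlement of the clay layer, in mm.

Mid-depth of clay below the ground surface: z = 2.8 + 6.7/2 = 6.15 m.
Total vertical stress at mid-clay: σ_v = 19.4×2.8 + 18.1×3.35 = 114.95 kPa.
Pore pressure: u = 9.81×(6.15 − 0.84) = 52.091 kPa.
Initial effective stress: σ'_0 = σ_v − u = 114.95 − 52.091 = 62.859 kPa.
Stress increase at mid-clay by the 2:1 spreading method:
Δσ = qBL/((B+z)(L+z)) = 282×4.5×7.9/((4.5+6.15)(7.9+6.15)) = 66.998 kPa
Final effective stress: σ'_f = 62.859 + 66.998 = 129.86 kPa.
σ'_f = 129.86 ≤ σ'_p = 189 kPa, so the clay remains overconsolidated and only the recompression index applies:
S_c = C_r·H/(1+e₀)·log₁₀(σ'_f/σ'_0) = 0.072×6.7/2.07×log₁₀(129.86/62.859)
    = 0.23304 × 0.31511 = 0.07343 m

S_c ≈ 73.4 mm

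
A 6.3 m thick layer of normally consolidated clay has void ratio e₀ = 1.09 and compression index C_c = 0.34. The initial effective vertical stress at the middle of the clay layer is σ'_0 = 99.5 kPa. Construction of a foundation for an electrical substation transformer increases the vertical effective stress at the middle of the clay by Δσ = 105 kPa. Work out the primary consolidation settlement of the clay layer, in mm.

Final effective stress: σ'_f = σ'_0 + Δσ = 99.5 + 105 = 204.5 kPa.
Normally consolidated clay, so the full stress increment lies on the virgin compression line:
S_c = C_c·H/(1+e₀)·log₁₀(σ'_f/σ'_0) = 0.34×6.3/(1+1.09)×log₁₀(204.5/99.5)
    = 1.0249 × 0.31287 = 0.3207 m

S_c ≈ 321 mm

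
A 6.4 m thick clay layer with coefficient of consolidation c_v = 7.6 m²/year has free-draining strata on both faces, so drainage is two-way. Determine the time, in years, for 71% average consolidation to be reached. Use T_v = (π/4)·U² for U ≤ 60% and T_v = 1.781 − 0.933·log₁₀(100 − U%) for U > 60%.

Drainage path length: H_d = H/2 = 3.2 m (double drainage).
U > 60%: T_v = 1.781 − 0.933·log₁₀(100 − 71) = 0.41658.
t = T_v·H_d²/c_v = 0.41658×3.2²/7.6 = 0.5613 years.

t ≈ 0.561 years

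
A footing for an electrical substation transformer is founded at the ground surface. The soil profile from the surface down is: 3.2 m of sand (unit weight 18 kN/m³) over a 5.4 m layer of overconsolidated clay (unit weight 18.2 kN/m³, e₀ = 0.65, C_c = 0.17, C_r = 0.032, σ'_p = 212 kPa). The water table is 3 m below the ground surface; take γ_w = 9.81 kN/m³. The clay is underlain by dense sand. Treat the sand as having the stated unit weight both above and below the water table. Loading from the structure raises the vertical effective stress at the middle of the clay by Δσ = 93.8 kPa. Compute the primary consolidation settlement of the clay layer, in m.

S_c ≈ 0.0358 m

Mid-depth of clay below the ground surface: z = 3.2 + 5.4/2 = 5.9 m.
Total vertical stress at mid-clay: σ_v = 18×3.2 + 18.2×2.7 = 106.74 kPa.
Pore pressure: u = 9.81×(5.9 − 3) = 28.449 kPa.
Initial effective stress: σ'_0 = σ_v − u = 106.74 − 28.449 = 78.291 kPa.
Final effective stress: σ'_f = 78.291 + 93.8 = 172.09 kPa.
σ'_f = 172.09 ≤ σ'_p = 212 kPa, so the clay remains overconsolidated and only the recompression index applies:
S_c = C_r·H/(1+e₀)·log₁₀(σ'_f/σ'_0) = 0.032×5.4/1.65×log₁₀(172.09/78.291)
    = 0.10473 × 0.34204 = 0.03582 m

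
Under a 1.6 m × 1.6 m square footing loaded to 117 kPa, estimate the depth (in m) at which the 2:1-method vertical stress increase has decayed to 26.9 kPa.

z ≈ 1.74 m

2:1 spreading — at depth z the loaded area has grown by z in each plan dimension:
qB²/(B+z)² = Δσ_z ⇒ z = B(√(q/Δσ_z) − 1) = 1.6×(√(117/26.9) − 1) = 1.737 m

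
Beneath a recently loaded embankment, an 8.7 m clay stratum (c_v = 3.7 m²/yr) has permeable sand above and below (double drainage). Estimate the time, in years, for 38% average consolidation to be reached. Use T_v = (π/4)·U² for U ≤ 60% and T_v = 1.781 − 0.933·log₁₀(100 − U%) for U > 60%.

Drainage path length: H_d = H/2 = 4.35 m (double drainage).
U ≤ 60%: T_v = (π/4)·U² = (π/4)×0.38² = 0.11341.
t = T_v·H_d²/c_v = 0.11341×4.35²/3.7 = 0.58 years.

t ≈ 0.58 years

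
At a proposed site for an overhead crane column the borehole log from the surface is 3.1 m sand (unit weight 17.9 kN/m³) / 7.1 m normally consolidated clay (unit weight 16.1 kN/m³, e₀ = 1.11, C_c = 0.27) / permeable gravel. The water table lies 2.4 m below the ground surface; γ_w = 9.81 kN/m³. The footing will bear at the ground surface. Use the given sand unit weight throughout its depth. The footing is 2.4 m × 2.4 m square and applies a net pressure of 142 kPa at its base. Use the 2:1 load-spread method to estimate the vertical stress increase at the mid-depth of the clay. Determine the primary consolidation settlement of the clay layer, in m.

S_c ≈ 0.052 m

Mid-depth of clay below the ground surface: z = 3.1 + 7.1/2 = 6.65 m.
Total vertical stress at mid-clay: σ_v = 17.9×3.1 + 16.1×3.55 = 112.64 kPa.
Pore pressure: u = 9.81×(6.65 − 2.4) = 41.693 kPa.
Initial effective stress: σ'_0 = σ_v − u = 112.64 − 41.693 = 70.947 kPa.
Stress increase at mid-clay by the 2:1 spreading method:
Δσ = qBL/((B+z)(L+z)) = 142×2.4×2.4/((2.4+6.65)(2.4+6.65)) = 9.9865 kPa
Final effective stress: σ'_f = σ'_0 + Δσ = 70.947 + 9.9865 = 80.934 kPa.
Normally consolidated clay, so the full stress increment lies on the virgin compression line:
S_c = C_c·H/(1+e₀)·log₁₀(σ'_f/σ'_0) = 0.27×7.1/(1+1.11)×log₁₀(80.934/70.947)
    = 0.90853 × 0.057197 = 0.05197 m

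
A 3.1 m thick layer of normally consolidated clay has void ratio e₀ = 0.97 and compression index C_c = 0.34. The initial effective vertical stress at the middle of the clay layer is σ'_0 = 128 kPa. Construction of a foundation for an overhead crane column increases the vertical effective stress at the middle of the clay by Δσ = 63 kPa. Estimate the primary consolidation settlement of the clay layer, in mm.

S_c ≈ 93 mm

Final effective stress: σ'_f = σ'_0 + Δσ = 128 + 63 = 191 kPa.
Normally consolidated clay, so the full stress increment lies on the virgin compression line:
S_c = C_c·H/(1+e₀)·log₁₀(σ'_f/σ'_0) = 0.34×3.1/(1+0.97)×log₁₀(191/128)
    = 0.53503 × 0.17382 = 0.093 m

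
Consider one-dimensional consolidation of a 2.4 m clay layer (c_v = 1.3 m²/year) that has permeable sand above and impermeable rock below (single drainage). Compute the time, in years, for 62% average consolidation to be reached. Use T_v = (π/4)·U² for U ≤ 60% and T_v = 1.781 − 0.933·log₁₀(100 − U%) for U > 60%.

Drainage path length: H_d = H = 2.4 m (single drainage).
U > 60%: T_v = 1.781 − 0.933·log₁₀(100 − 62) = 0.30706.
t = T_v·H_d²/c_v = 0.30706×2.4²/1.3 = 1.361 years.

t ≈ 1.36 years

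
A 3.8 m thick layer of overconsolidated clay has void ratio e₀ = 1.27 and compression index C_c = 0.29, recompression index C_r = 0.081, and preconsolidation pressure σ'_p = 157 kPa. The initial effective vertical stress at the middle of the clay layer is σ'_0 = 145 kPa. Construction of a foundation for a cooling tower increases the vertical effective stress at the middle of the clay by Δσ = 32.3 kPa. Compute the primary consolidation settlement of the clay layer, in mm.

S_c ≈ 30.3 mm

Final effective stress: σ'_f = 145 + 32.3 = 177.3 kPa.
σ'_f = 177.3 > σ'_p = 157 kPa, so the stress path crosses the preconsolidation pressure — recompression up to σ'_p, then virgin compression beyond:
S_c = H/(1+e₀)·[C_r·log₁₀(σ'_p/σ'_0) + C_c·log₁₀(σ'_f/σ'_p)]
    = 3.8/2.27 × [0.081×log₁₀(157/145) + 0.29×log₁₀(177.3/157)]
    = 1.674 × [0.0027971 + 0.015315] = 0.03032 m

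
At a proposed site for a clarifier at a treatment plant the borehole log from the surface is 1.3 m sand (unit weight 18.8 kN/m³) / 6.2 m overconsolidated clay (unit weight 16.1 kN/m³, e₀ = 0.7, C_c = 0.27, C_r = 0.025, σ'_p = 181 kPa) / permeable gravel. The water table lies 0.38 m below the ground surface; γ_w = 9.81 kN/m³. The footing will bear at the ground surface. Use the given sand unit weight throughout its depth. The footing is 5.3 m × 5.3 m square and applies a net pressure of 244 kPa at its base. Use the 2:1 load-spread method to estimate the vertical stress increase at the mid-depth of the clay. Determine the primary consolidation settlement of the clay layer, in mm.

S_c ≈ 44.6 mm

Mid-depth of clay below the ground surface: z = 1.3 + 6.2/2 = 4.4 m.
Total vertical stress at mid-clay: σ_v = 18.8×1.3 + 16.1×3.1 = 74.35 kPa.
Pore pressure: u = 9.81×(4.4 − 0.38) = 39.436 kPa.
Initial effective stress: σ'_0 = σ_v − u = 74.35 − 39.436 = 34.914 kPa.
Stress increase at mid-clay by the 2:1 spreading method:
Δσ = qBL/((B+z)(L+z)) = 244×5.3×5.3/((5.3+4.4)(5.3+4.4)) = 72.845 kPa
Final effective stress: σ'_f = 34.914 + 72.845 = 107.76 kPa.
σ'_f = 107.76 ≤ σ'_p = 181 kPa, so the clay remains overconsolidated and only the recompression index applies:
S_c = C_r·H/(1+e₀)·log₁₀(σ'_f/σ'_0) = 0.025×6.2/1.7×log₁₀(107.76/34.914)
    = 0.091178 × 0.48946 = 0.04463 m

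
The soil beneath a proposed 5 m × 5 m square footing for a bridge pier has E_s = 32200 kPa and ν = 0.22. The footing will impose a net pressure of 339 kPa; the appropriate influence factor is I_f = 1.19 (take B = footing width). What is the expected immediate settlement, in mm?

Immediate (elastic) settlement: S_e = q·B·(1−ν²)/E_s · I_f.
S_e = 339 × 5 × (1 − 0.22²) / 32200 × 1.19
    = 339 × 5 × 0.9516 / 32200 × 1.19
    = 0.05961 m = 59.61 mm

S_e ≈ 59.6 mm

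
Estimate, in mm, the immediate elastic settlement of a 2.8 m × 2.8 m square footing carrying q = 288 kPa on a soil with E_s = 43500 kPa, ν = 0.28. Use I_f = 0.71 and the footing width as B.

S_e ≈ 12.1 mm

Immediate (elastic) settlement: S_e = q·B·(1−ν²)/E_s · I_f.
S_e = 288 × 2.8 × (1 − 0.28²) / 43500 × 0.71
    = 288 × 2.8 × 0.9216 / 43500 × 0.71
    = 0.01213 m = 12.13 mm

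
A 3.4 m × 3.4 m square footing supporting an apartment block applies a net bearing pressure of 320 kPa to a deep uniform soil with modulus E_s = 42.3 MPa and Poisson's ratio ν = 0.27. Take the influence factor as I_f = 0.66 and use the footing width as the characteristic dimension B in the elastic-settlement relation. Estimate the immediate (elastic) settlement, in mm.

Immediate (elastic) settlement: S_e = q·B·(1−ν²)/E_s · I_f.
E_s = 42.3 MPa = 42300 kPa.
S_e = 320 × 3.4 × (1 − 0.27²) / 42300 × 0.66
    = 320 × 3.4 × 0.9271 / 42300 × 0.66
    = 0.01574 m = 15.74 mm

S_e ≈ 15.7 mm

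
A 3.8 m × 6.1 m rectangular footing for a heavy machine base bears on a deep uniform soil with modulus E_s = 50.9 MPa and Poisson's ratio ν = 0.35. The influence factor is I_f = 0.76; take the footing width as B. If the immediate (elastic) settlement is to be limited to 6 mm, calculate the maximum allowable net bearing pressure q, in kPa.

E_s = 50.9 MPa = 50900 kPa.
S_e = q·B·(1−ν²)/E_s · I_f  ⇒  q = S_e·E_s / (B·(1−ν²)·I_f).
q = 0.006 × 50900 / (3.8 × 0.8775 × 0.76) = 120.5 kPa

q ≈ 121 kPa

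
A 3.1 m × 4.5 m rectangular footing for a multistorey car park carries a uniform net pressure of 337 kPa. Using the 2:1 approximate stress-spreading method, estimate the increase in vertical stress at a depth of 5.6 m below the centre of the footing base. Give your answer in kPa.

By the 2:1 method the load spreads at 1 horizontal : 2 vertical, so at depth z the loaded area has grown by z in each plan dimension:
Δσ = qBL/((B+z)(L+z)) = 337×3.1×4.5/((3.1+5.6)(4.5+5.6)) = 53.501 kPa

Δσ_z ≈ 53.5 kPa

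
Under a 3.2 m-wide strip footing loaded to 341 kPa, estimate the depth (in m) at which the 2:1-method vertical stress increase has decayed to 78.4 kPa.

2:1 spreading — at depth z the loaded area has grown by z in each plan dimension:
qB/(B+z) = Δσ_z ⇒ z = qB/Δσ_z − B = 341×3.2/78.4 − 3.2 = 10.72 m

z ≈ 10.7 m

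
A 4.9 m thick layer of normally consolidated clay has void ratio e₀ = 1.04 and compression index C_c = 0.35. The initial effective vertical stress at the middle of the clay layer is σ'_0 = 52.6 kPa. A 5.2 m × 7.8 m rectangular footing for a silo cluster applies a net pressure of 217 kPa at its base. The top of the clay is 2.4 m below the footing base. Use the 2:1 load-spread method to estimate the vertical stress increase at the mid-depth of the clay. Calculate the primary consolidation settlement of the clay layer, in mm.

Mid-depth of clay below the footing base: z = 2.4 + 4.9/2 = 4.85 m.
Stress increase at mid-clay by the 2:1 spreading method:
Δσ = qBL/((B+z)(L+z)) = 217×5.2×7.8/((5.2+4.85)(7.8+4.85)) = 69.231 kPa
Final effective stress: σ'_f = σ'_0 + Δσ = 52.6 + 69.231 = 121.83 kPa.
Normally consolidated clay, so the full stress increment lies on the virgin compression line:
S_c = C_c·H/(1+e₀)·log₁₀(σ'_f/σ'_0) = 0.35×4.9/(1+1.04)×log₁₀(121.83/52.6)
    = 0.84069 × 0.36477 = 0.3067 m

S_c ≈ 307 mm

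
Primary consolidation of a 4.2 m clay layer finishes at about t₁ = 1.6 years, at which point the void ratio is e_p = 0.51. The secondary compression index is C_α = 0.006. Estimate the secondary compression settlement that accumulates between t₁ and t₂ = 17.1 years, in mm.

Secondary compression: S_s = C_α·H/(1+e_p)·log₁₀(t₂/t₁)
S_s = 0.006×4.2/(1+0.51)×log₁₀(17.1/1.6)
    = 0.01669 × 1.029 = 0.01717 m

S_s ≈ 17.2 mm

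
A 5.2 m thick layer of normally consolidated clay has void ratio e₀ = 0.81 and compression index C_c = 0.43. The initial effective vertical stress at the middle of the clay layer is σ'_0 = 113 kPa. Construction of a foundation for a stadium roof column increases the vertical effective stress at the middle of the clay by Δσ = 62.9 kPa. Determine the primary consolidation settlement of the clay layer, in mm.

Final effective stress: σ'_f = σ'_0 + Δσ = 113 + 62.9 = 175.9 kPa.
Normally consolidated clay, so the full stress increment lies on the virgin compression line:
S_c = C_c·H/(1+e₀)·log₁₀(σ'_f/σ'_0) = 0.43×5.2/(1+0.81)×log₁₀(175.9/113)
    = 1.2354 × 0.19219 = 0.2374 m

S_c ≈ 237 mm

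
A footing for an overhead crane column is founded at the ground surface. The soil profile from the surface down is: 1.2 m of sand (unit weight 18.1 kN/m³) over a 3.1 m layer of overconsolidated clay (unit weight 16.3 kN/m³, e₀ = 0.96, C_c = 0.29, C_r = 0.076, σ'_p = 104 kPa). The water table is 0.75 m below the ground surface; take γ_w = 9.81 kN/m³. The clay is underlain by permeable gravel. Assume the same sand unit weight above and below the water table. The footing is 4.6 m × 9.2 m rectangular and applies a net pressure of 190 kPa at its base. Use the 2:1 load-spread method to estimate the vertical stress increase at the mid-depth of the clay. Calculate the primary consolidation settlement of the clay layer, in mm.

Mid-depth of clay below the ground surface: z = 1.2 + 3.1/2 = 2.75 m.
Total vertical stress at mid-clay: σ_v = 18.1×1.2 + 16.3×1.55 = 46.985 kPa.
Pore pressure: u = 9.81×(2.75 − 0.75) = 19.62 kPa.
Initial effective stress: σ'_0 = σ_v − u = 46.985 − 19.62 = 27.365 kPa.
Stress increase at mid-clay by the 2:1 spreading method:
Δσ = qBL/((B+z)(L+z)) = 190×4.6×9.2/((4.6+2.75)(9.2+2.75)) = 91.547 kPa
Final effective stress: σ'_f = 27.365 + 91.547 = 118.91 kPa.
σ'_f = 118.91 > σ'_p = 104 kPa, so the stress path crosses the preconsolidation pressure — recompression up to σ'_p, then virgin compression beyond:
S_c = H/(1+e₀)·[C_r·log₁₀(σ'_p/σ'_0) + C_c·log₁₀(σ'_f/σ'_p)]
    = 3.1/1.96 × [0.076×log₁₀(104/27.365) + 0.29×log₁₀(118.91/104)]
    = 1.5816 × [0.044068 + 0.016874] = 0.09639 m

S_c ≈ 96.4 mm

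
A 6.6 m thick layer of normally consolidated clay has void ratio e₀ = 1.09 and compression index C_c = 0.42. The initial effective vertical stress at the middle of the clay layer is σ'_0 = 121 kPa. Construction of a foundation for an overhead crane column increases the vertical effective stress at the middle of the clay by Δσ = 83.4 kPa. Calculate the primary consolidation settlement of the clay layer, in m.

Final effective stress: σ'_f = σ'_0 + Δσ = 121 + 83.4 = 204.4 kPa.
Normally consolidated clay, so the full stress increment lies on the virgin compression line:
S_c = C_c·H/(1+e₀)·log₁₀(σ'_f/σ'_0) = 0.42×6.6/(1+1.09)×log₁₀(204.4/121)
    = 1.3263 × 0.2277 = 0.302 m

S_c ≈ 0.302 m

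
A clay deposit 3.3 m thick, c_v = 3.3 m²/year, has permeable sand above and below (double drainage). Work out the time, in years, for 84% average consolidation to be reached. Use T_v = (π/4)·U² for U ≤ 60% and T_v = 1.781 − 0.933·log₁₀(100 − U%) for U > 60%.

t ≈ 0.542 years

Drainage path length: H_d = H/2 = 1.65 m (double drainage).
U > 60%: T_v = 1.781 − 0.933·log₁₀(100 − 84) = 0.65756.
t = T_v·H_d²/c_v = 0.65756×1.65²/3.3 = 0.5425 years.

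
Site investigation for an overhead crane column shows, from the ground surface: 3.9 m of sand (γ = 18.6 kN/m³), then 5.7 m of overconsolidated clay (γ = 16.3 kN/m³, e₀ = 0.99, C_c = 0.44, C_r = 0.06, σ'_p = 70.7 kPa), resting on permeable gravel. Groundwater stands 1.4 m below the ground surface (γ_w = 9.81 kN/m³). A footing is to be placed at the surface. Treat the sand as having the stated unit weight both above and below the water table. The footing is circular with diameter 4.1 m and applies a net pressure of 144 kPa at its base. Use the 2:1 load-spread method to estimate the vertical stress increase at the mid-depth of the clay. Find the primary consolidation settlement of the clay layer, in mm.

Mid-depth of clay below the ground surface: z = 3.9 + 5.7/2 = 6.75 m.
Total vertical stress at mid-clay: σ_v = 18.6×3.9 + 16.3×2.85 = 119 kPa.
Pore pressure: u = 9.81×(6.75 − 1.4) = 52.483 kPa.
Initial effective stress: σ'_0 = σ_v − u = 119 − 52.483 = 66.517 kPa.
Stress increase at mid-clay by the 2:1 spreading method:
Δσ ≈ qD²/(D+z)² = 144×4.1²/(4.1+6.75)² = 20.562 kPa
Final effective stress: σ'_f = 66.517 + 20.562 = 87.079 kPa.
σ'_f = 87.079 > σ'_p = 70.7 kPa, so the stress path crosses the preconsolidation pressure — recompression up to σ'_p, then virgin compression beyond:
S_c = H/(1+e₀)·[C_r·log₁₀(σ'_p/σ'_0) + C_c·log₁₀(σ'_f/σ'_p)]
    = 5.7/1.99 × [0.06×log₁₀(70.7/66.517) + 0.44×log₁₀(87.079/70.7)]
    = 2.8643 × [0.0015892 + 0.039817] = 0.1186 m

S_c ≈ 119 mm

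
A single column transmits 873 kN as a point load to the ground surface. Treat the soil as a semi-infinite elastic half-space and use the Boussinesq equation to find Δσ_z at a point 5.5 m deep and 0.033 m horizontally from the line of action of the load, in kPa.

Δσ_z ≈ 13.8 kPa

Boussinesq vertical stress below a point load on an elastic half-space:
Δσ_z = 3P/(2πz²) · [1 + (r/z)²]^(−5/2)
r/z = 0.033/5.5 = 0.006; [1+(r/z)²]^(−5/2) = 0.99991.
Δσ_z = 3×873/(2π×5.5²) × 0.99991 = 13.779 × 0.99991 = 13.78 kPa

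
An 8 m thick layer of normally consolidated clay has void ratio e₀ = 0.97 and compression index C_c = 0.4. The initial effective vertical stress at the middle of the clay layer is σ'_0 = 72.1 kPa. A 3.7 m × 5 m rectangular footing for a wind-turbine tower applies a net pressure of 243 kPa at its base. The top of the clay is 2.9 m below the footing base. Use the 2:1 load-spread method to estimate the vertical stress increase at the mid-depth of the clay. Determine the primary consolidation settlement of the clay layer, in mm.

Mid-depth of clay below the footing base: z = 2.9 + 8/2 = 6.9 m.
Stress increase at mid-clay by the 2:1 spreading method:
Δσ = qBL/((B+z)(L+z)) = 243×3.7×5/((3.7+6.9)(5+6.9)) = 35.639 kPa
Final effective stress: σ'_f = σ'_0 + Δσ = 72.1 + 35.639 = 107.74 kPa.
Normally consolidated clay, so the full stress increment lies on the virgin compression line:
S_c = C_c·H/(1+e₀)·log₁₀(σ'_f/σ'_0) = 0.4×8/(1+0.97)×log₁₀(107.74/72.1)
    = 1.6244 × 0.17444 = 0.2834 m

S_c ≈ 283 mm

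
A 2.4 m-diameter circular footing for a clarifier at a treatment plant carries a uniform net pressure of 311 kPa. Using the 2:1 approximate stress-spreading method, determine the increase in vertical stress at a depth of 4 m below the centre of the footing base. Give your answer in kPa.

Δσ_z ≈ 43.7 kPa

By the 2:1 method the load spreads at 1 horizontal : 2 vertical, so at depth z the loaded area has grown by z in each plan dimension:
Δσ ≈ qD²/(D+z)² = 311×2.4²/(2.4+4)² = 43.734 kPa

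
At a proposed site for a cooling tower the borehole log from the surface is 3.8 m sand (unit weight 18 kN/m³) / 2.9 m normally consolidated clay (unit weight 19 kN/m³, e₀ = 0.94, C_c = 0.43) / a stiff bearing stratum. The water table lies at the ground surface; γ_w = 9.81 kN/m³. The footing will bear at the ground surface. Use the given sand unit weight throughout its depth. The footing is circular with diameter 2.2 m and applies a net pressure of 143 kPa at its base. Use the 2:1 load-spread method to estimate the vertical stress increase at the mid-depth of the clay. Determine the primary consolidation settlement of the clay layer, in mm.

S_c ≈ 69 mm

Mid-depth of clay below the ground surface: z = 3.8 + 2.9/2 = 5.25 m.
Total vertical stress at mid-clay: σ_v = 18×3.8 + 19×1.45 = 95.95 kPa.
Pore pressure: u = 9.81×(5.25 − 0) = 51.503 kPa.
Initial effective stress: σ'_0 = σ_v − u = 95.95 − 51.503 = 44.447 kPa.
Stress increase at mid-clay by the 2:1 spreading method:
Δσ ≈ qD²/(D+z)² = 143×2.2²/(2.2+5.25)² = 12.47 kPa
Final effective stress: σ'_f = σ'_0 + Δσ = 44.447 + 12.47 = 56.917 kPa.
Normally consolidated clay, so the full stress increment lies on the virgin compression line:
S_c = C_c·H/(1+e₀)·log₁₀(σ'_f/σ'_0) = 0.43×2.9/(1+0.94)×log₁₀(56.917/44.447)
    = 0.64278 × 0.1074 = 0.06903 m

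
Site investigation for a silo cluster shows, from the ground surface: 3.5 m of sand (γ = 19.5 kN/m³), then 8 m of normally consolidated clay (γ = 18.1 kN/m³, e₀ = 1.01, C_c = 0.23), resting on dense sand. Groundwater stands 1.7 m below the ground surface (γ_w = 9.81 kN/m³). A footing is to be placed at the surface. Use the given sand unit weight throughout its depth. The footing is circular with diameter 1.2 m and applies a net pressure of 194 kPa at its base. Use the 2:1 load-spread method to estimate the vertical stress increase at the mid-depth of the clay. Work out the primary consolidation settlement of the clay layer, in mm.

Mid-depth of clay below the ground surface: z = 3.5 + 8/2 = 7.5 m.
Total vertical stress at mid-clay: σ_v = 19.5×3.5 + 18.1×4 = 140.65 kPa.
Pore pressure: u = 9.81×(7.5 − 1.7) = 56.898 kPa.
Initial effective stress: σ'_0 = σ_v − u = 140.65 − 56.898 = 83.752 kPa.
Stress increase at mid-clay by the 2:1 spreading method:
Δσ ≈ qD²/(D+z)² = 194×1.2²/(1.2+7.5)² = 3.6908 kPa
Final effective stress: σ'_f = σ'_0 + Δσ = 83.752 + 3.6908 = 87.443 kPa.
Normally consolidated clay, so the full stress increment lies on the virgin compression line:
S_c = C_c·H/(1+e₀)·log₁₀(σ'_f/σ'_0) = 0.23×8/(1+1.01)×log₁₀(87.443/83.752)
    = 0.91542 × 0.01873 = 0.01715 m

S_c ≈ 17.1 mm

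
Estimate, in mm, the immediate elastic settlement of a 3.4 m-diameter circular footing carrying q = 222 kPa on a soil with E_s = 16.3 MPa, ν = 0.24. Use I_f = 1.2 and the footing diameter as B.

S_e ≈ 52.4 mm

Immediate (elastic) settlement: S_e = q·B·(1−ν²)/E_s · I_f.
E_s = 16.3 MPa = 16300 kPa.
S_e = 222 × 3.4 × (1 − 0.24²) / 16300 × 1.2
    = 222 × 3.4 × 0.9424 / 16300 × 1.2
    = 0.05237 m = 52.37 mm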